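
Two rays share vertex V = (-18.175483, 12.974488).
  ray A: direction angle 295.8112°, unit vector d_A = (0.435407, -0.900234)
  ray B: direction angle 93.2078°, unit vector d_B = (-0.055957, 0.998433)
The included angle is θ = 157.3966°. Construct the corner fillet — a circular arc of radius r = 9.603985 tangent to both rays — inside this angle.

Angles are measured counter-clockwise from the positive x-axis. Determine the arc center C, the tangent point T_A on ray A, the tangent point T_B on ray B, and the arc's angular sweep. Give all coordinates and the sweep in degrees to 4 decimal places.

bisector direction at 14.5095° = (0.968106,0.250541)
center distance |VC| = r/sin(θ/2) = 9.603985/sin(78.6983°) = 9.793900
C = V + |VC|·bis = (-8.6939,15.4283)
T_A = V + ((C−V)·d_A)·d_A = V + 1.9194·d_A = (-17.3398,11.2466)
T_B = V + ((C−V)·d_B)·d_B = V + 1.9194·d_B = (-18.2829,14.8908)
sweep = 180° − θ = 22.6034°

center=(-8.6939,15.4283) T_A=(-17.3398,11.2466) T_B=(-18.2829,14.8908) sweep=22.6034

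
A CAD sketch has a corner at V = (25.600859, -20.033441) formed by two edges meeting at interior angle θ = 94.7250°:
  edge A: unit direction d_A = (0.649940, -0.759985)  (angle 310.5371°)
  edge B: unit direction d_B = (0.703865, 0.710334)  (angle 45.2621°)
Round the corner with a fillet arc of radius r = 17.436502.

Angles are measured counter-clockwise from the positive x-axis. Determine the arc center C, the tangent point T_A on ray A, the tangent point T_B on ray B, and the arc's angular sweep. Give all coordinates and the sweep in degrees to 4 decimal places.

center=(49.2870,-20.9021) T_A=(36.0355,-32.2348) T_B=(36.9012,-8.6292) sweep=85.2750

bisector direction at 357.8996° = (0.999328,-0.036651)
center distance |VC| = r/sin(θ/2) = 17.436502/sin(47.3625°) = 23.702045
C = V + |VC|·bis = (49.2870,-20.9021)
T_A = V + ((C−V)·d_A)·d_A = V + 16.0548·d_A = (36.0355,-32.2348)
T_B = V + ((C−V)·d_B)·d_B = V + 16.0548·d_B = (36.9012,-8.6292)
sweep = 180° − θ = 85.2750°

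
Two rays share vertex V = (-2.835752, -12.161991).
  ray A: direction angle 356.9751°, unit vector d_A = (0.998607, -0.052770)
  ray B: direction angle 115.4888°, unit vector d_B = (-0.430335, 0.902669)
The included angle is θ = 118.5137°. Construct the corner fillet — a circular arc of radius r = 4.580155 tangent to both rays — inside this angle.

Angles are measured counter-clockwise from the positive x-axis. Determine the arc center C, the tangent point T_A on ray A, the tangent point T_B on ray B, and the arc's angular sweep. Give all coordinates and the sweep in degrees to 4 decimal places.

bisector direction at 56.2319° = (0.555832,0.831295)
center distance |VC| = r/sin(θ/2) = 4.580155/sin(59.2569°) = 5.329061
C = V + |VC|·bis = (0.1263,-7.7320)
T_A = V + ((C−V)·d_A)·d_A = V + 2.7242·d_A = (-0.1154,-12.3057)
T_B = V + ((C−V)·d_B)·d_B = V + 2.7242·d_B = (-4.0081,-9.7030)
sweep = 180° − θ = 61.4863°

center=(0.1263,-7.7320) T_A=(-0.1154,-12.3057) T_B=(-4.0081,-9.7030) sweep=61.4863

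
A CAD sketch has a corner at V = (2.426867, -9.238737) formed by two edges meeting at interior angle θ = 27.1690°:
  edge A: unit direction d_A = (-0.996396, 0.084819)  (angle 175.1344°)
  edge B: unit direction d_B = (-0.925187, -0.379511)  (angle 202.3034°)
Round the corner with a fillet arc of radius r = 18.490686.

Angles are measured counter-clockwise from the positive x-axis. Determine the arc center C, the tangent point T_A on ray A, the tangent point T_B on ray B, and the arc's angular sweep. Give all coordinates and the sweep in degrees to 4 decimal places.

bisector direction at 188.7189° = (-0.988444,-0.151587)
center distance |VC| = r/sin(θ/2) = 18.490686/sin(13.5845°) = 78.724250
C = V + |VC|·bis = (-75.3876,-21.1723)
T_A = V + ((C−V)·d_A)·d_A = V + 76.5219·d_A = (-73.8193,-2.7482)
T_B = V + ((C−V)·d_B)·d_B = V + 76.5219·d_B = (-68.3702,-38.2796)
sweep = 180° − θ = 152.8310°

center=(-75.3876,-21.1723) T_A=(-73.8193,-2.7482) T_B=(-68.3702,-38.2796) sweep=152.8310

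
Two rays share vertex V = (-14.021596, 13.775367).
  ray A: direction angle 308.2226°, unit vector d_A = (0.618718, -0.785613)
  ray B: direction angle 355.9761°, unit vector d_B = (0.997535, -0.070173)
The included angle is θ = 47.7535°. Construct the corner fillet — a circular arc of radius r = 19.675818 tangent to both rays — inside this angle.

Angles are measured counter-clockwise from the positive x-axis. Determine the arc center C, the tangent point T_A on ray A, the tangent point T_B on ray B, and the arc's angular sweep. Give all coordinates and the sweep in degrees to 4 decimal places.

bisector direction at 332.0994° = (0.883760,-0.467940)
center distance |VC| = r/sin(θ/2) = 19.675818/sin(23.8768°) = 48.609805
C = V + |VC|·bis = (28.9378,-8.9711)
T_A = V + ((C−V)·d_A)·d_A = V + 44.4497·d_A = (13.4802,-21.1449)
T_B = V + ((C−V)·d_B)·d_B = V + 44.4497·d_B = (30.3185,10.6562)
sweep = 180° − θ = 132.2465°

center=(28.9378,-8.9711) T_A=(13.4802,-21.1449) T_B=(30.3185,10.6562) sweep=132.2465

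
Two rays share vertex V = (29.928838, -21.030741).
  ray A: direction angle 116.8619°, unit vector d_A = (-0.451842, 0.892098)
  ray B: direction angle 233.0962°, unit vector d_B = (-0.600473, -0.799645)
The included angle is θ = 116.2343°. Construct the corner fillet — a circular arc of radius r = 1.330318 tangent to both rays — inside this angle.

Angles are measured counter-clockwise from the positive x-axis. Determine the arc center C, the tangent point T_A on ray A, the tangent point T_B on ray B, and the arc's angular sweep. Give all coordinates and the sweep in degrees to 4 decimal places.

center=(28.3682,-20.8936) T_A=(29.5549,-20.2925) T_B=(29.4319,-21.6924) sweep=63.7657

bisector direction at 174.9791° = (-0.996163,0.087520)
center distance |VC| = r/sin(θ/2) = 1.330318/sin(58.1172°) = 1.566684
C = V + |VC|·bis = (28.3682,-20.8936)
T_A = V + ((C−V)·d_A)·d_A = V + 0.8275·d_A = (29.5549,-20.2925)
T_B = V + ((C−V)·d_B)·d_B = V + 0.8275·d_B = (29.4319,-21.6924)
sweep = 180° − θ = 63.7657°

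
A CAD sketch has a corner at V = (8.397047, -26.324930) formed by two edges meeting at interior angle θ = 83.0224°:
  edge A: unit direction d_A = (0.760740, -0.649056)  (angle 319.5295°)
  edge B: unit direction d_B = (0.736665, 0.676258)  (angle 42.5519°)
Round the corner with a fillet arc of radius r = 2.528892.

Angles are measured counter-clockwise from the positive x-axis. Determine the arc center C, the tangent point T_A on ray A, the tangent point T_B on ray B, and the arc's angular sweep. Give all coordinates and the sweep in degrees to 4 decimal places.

center=(12.2121,-26.2556) T_A=(10.5707,-28.1795) T_B=(10.5019,-24.3927) sweep=96.9776

bisector direction at 1.0407° = (0.999835,0.018163)
center distance |VC| = r/sin(θ/2) = 2.528892/sin(41.5112°) = 3.815661
C = V + |VC|·bis = (12.2121,-26.2556)
T_A = V + ((C−V)·d_A)·d_A = V + 2.8573·d_A = (10.5707,-28.1795)
T_B = V + ((C−V)·d_B)·d_B = V + 2.8573·d_B = (10.5019,-24.3927)
sweep = 180° − θ = 96.9776°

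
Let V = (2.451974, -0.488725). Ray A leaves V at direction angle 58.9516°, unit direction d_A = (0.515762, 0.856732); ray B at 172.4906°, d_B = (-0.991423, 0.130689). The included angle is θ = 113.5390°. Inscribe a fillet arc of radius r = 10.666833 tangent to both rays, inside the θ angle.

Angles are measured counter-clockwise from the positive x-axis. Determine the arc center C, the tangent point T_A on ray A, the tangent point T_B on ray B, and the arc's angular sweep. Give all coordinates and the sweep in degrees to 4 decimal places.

bisector direction at 115.7211° = (-0.433991,0.900917)
center distance |VC| = r/sin(θ/2) = 10.666833/sin(56.7695°) = 12.752159
C = V + |VC|·bis = (-3.0823,10.9999)
T_A = V + ((C−V)·d_A)·d_A = V + 6.9883·d_A = (6.0563,5.4984)
T_B = V + ((C−V)·d_B)·d_B = V + 6.9883·d_B = (-4.4764,0.4246)
sweep = 180° − θ = 66.4610°

center=(-3.0823,10.9999) T_A=(6.0563,5.4984) T_B=(-4.4764,0.4246) sweep=66.4610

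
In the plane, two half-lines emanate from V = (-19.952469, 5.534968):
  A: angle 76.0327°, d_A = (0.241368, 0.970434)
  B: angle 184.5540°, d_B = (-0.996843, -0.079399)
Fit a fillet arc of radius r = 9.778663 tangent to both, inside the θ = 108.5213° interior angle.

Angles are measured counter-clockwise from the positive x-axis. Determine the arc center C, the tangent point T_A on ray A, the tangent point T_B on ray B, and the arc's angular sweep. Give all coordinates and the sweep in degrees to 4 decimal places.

center=(-27.7435,14.7240) T_A=(-18.2540,12.3638) T_B=(-26.9671,4.9763) sweep=71.4787

bisector direction at 130.2934° = (-0.646701,0.762743)
center distance |VC| = r/sin(θ/2) = 9.778663/sin(54.2606°) = 12.047398
C = V + |VC|·bis = (-27.7435,14.7240)
T_A = V + ((C−V)·d_A)·d_A = V + 7.0369·d_A = (-18.2540,12.3638)
T_B = V + ((C−V)·d_B)·d_B = V + 7.0369·d_B = (-26.9671,4.9763)
sweep = 180° − θ = 71.4787°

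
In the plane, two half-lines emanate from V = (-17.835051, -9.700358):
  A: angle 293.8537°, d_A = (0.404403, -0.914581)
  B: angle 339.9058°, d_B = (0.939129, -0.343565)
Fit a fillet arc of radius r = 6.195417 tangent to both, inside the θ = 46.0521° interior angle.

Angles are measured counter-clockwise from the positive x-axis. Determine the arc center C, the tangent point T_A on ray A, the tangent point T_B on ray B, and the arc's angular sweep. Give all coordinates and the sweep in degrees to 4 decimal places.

center=(-6.2738,-20.5268) T_A=(-11.9401,-23.0323) T_B=(-4.1453,-14.7085) sweep=133.9479

bisector direction at 316.8798° = (0.729921,-0.683532)
center distance |VC| = r/sin(θ/2) = 6.195417/sin(23.0261°) = 15.838996
C = V + |VC|·bis = (-6.2738,-20.5268)
T_A = V + ((C−V)·d_A)·d_A = V + 14.5771·d_A = (-11.9401,-23.0323)
T_B = V + ((C−V)·d_B)·d_B = V + 14.5771·d_B = (-4.1453,-14.7085)
sweep = 180° − θ = 133.9479°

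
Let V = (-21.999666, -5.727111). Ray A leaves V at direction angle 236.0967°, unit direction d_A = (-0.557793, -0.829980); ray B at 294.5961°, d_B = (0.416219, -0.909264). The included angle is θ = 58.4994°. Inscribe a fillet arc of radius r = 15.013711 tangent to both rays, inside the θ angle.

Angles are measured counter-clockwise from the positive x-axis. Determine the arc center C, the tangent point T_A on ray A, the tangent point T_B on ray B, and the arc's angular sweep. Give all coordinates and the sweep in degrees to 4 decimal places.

center=(-24.4926,-36.3528) T_A=(-36.9537,-27.9782) T_B=(-10.8412,-30.1038) sweep=121.5006

bisector direction at 265.3464° = (-0.081131,-0.996703)
center distance |VC| = r/sin(θ/2) = 15.013711/sin(29.2497°) = 30.726972
C = V + |VC|·bis = (-24.4926,-36.3528)
T_A = V + ((C−V)·d_A)·d_A = V + 26.8092·d_A = (-36.9537,-27.9782)
T_B = V + ((C−V)·d_B)·d_B = V + 26.8092·d_B = (-10.8412,-30.1038)
sweep = 180° − θ = 121.5006°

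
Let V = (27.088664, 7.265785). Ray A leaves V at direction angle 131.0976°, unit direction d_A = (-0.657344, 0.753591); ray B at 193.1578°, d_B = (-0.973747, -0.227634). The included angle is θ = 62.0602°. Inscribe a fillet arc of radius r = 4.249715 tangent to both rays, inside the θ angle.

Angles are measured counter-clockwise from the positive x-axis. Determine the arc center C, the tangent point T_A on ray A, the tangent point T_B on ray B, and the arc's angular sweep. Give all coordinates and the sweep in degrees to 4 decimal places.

bisector direction at 162.1277° = (-0.951743,0.306897)
center distance |VC| = r/sin(θ/2) = 4.249715/sin(31.0301°) = 8.244057
C = V + |VC|·bis = (19.2424,9.7959)
T_A = V + ((C−V)·d_A)·d_A = V + 7.0643·d_A = (22.4450,12.5894)
T_B = V + ((C−V)·d_B)·d_B = V + 7.0643·d_B = (20.2098,5.6577)
sweep = 180° − θ = 117.9398°

center=(19.2424,9.7959) T_A=(22.4450,12.5894) T_B=(20.2098,5.6577) sweep=117.9398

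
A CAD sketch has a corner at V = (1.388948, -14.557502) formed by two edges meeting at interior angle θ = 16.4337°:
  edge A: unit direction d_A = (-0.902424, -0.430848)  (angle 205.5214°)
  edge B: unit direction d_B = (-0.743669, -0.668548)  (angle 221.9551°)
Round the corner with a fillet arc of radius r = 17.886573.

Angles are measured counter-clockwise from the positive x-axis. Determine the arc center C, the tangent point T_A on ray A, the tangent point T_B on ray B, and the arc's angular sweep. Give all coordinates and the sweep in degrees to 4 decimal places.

bisector direction at 213.7383° = (-0.831584,-0.555400)
center distance |VC| = r/sin(θ/2) = 17.886573/sin(8.2169°) = 125.150937
C = V + |VC|·bis = (-102.6845,-84.0663)
T_A = V + ((C−V)·d_A)·d_A = V + 123.8662·d_A = (-110.3909,-67.9250)
T_B = V + ((C−V)·d_B)·d_B = V + 123.8662·d_B = (-90.7265,-97.3680)
sweep = 180° − θ = 163.5663°

center=(-102.6845,-84.0663) T_A=(-110.3909,-67.9250) T_B=(-90.7265,-97.3680) sweep=163.5663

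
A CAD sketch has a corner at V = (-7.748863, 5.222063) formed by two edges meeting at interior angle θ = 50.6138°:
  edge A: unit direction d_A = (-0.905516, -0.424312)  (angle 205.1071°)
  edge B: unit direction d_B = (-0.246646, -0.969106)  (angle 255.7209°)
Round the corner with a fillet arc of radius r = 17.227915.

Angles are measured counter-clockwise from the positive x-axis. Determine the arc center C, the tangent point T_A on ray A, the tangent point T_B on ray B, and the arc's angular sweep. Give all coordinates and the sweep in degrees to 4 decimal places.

bisector direction at 230.4140° = (-0.637236,-0.770669)
center distance |VC| = r/sin(θ/2) = 17.227915/sin(25.3069°) = 40.302352
C = V + |VC|·bis = (-33.4310,-25.8377)
T_A = V + ((C−V)·d_A)·d_A = V + 36.4346·d_A = (-40.7410,-10.2376)
T_B = V + ((C−V)·d_B)·d_B = V + 36.4346·d_B = (-16.7353,-30.0869)
sweep = 180° − θ = 129.3862°

center=(-33.4310,-25.8377) T_A=(-40.7410,-10.2376) T_B=(-16.7353,-30.0869) sweep=129.3862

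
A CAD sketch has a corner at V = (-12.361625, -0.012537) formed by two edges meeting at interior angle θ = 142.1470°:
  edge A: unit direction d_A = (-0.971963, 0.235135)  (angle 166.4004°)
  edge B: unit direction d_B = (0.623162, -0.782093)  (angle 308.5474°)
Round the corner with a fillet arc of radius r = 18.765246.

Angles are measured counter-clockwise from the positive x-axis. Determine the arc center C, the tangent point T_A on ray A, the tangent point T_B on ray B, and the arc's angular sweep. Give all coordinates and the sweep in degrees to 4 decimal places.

bisector direction at 237.4739° = (-0.537684,-0.843147)
center distance |VC| = r/sin(θ/2) = 18.765246/sin(71.0735°) = 19.837766
C = V + |VC|·bis = (-23.0281,-16.7387)
T_A = V + ((C−V)·d_A)·d_A = V + 6.4345·d_A = (-18.6157,1.5004)
T_B = V + ((C−V)·d_B)·d_B = V + 6.4345·d_B = (-8.3519,-5.0449)
sweep = 180° − θ = 37.8530°

center=(-23.0281,-16.7387) T_A=(-18.6157,1.5004) T_B=(-8.3519,-5.0449) sweep=37.8530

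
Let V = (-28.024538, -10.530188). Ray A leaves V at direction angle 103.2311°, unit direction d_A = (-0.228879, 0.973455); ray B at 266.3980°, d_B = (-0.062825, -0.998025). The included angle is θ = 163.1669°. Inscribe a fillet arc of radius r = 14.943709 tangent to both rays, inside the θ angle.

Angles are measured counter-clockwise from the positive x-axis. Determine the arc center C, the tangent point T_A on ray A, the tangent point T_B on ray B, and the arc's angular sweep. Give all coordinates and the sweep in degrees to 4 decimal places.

center=(-43.0776,-11.7981) T_A=(-28.5306,-8.3778) T_B=(-28.1635,-12.7369) sweep=16.8331

bisector direction at 184.8145° = (-0.996472,-0.083931)
center distance |VC| = r/sin(θ/2) = 14.943709/sin(81.5834°) = 15.106404
C = V + |VC|·bis = (-43.0776,-11.7981)
T_A = V + ((C−V)·d_A)·d_A = V + 2.2111·d_A = (-28.5306,-8.3778)
T_B = V + ((C−V)·d_B)·d_B = V + 2.2111·d_B = (-28.1635,-12.7369)
sweep = 180° − θ = 16.8331°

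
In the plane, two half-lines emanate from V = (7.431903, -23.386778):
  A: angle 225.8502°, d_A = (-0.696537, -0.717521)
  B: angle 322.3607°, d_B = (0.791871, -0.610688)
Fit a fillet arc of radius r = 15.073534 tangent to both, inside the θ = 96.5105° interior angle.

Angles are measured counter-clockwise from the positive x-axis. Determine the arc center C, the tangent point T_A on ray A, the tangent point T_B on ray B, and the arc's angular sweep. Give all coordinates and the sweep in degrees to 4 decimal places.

bisector direction at 274.1054° = (0.071592,-0.997434)
center distance |VC| = r/sin(θ/2) = 15.073534/sin(48.2552°) = 20.202604
C = V + |VC|·bis = (8.8783,-43.5375)
T_A = V + ((C−V)·d_A)·d_A = V + 13.4512·d_A = (-1.9373,-33.0383)
T_B = V + ((C−V)·d_B)·d_B = V + 13.4512·d_B = (18.0835,-31.6012)
sweep = 180° − θ = 83.4895°

center=(8.8783,-43.5375) T_A=(-1.9373,-33.0383) T_B=(18.0835,-31.6012) sweep=83.4895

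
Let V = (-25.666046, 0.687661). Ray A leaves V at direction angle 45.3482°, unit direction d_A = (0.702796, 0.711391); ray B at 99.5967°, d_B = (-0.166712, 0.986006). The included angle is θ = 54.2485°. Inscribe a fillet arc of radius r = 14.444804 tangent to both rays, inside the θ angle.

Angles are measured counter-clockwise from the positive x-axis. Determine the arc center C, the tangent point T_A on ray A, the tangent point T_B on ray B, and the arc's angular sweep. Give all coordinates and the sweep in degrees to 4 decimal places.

bisector direction at 72.4724° = (0.301164,0.953572)
center distance |VC| = r/sin(θ/2) = 14.444804/sin(27.1242°) = 31.682646
C = V + |VC|·bis = (-16.1244,30.8994)
T_A = V + ((C−V)·d_A)·d_A = V + 28.1982·d_A = (-5.8485,20.7476)
T_B = V + ((C−V)·d_B)·d_B = V + 28.1982·d_B = (-30.3670,28.4912)
sweep = 180° − θ = 125.7515°

center=(-16.1244,30.8994) T_A=(-5.8485,20.7476) T_B=(-30.3670,28.4912) sweep=125.7515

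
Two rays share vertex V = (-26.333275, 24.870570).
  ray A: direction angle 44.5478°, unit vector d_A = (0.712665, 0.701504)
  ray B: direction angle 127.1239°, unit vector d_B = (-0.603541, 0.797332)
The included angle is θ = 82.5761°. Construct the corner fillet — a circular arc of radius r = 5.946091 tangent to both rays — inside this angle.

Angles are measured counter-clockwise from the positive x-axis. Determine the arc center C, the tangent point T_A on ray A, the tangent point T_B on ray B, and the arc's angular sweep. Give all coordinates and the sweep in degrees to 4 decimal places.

bisector direction at 85.8359° = (0.072614,0.997360)
center distance |VC| = r/sin(θ/2) = 5.946091/sin(41.2880°) = 9.011346
C = V + |VC|·bis = (-25.6789,33.8581)
T_A = V + ((C−V)·d_A)·d_A = V + 6.7711·d_A = (-21.5077,29.6206)
T_B = V + ((C−V)·d_B)·d_B = V + 6.7711·d_B = (-30.4199,30.2694)
sweep = 180° − θ = 97.4239°

center=(-25.6789,33.8581) T_A=(-21.5077,29.6206) T_B=(-30.4199,30.2694) sweep=97.4239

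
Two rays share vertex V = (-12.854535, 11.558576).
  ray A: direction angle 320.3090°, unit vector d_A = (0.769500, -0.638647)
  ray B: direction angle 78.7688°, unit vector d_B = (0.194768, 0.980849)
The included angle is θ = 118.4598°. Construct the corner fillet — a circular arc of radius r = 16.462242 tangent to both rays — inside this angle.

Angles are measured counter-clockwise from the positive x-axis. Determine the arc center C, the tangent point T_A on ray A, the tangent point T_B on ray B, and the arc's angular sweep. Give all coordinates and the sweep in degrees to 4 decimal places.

bisector direction at 19.5389° = (0.942415,0.334447)
center distance |VC| = r/sin(θ/2) = 16.462242/sin(59.2299°) = 19.159363
C = V + |VC|·bis = (5.2015,17.9664)
T_A = V + ((C−V)·d_A)·d_A = V + 9.8018·d_A = (-5.3120,5.2987)
T_B = V + ((C−V)·d_B)·d_B = V + 9.8018·d_B = (-10.9454,21.1727)
sweep = 180° − θ = 61.5402°

center=(5.2015,17.9664) T_A=(-5.3120,5.2987) T_B=(-10.9454,21.1727) sweep=61.5402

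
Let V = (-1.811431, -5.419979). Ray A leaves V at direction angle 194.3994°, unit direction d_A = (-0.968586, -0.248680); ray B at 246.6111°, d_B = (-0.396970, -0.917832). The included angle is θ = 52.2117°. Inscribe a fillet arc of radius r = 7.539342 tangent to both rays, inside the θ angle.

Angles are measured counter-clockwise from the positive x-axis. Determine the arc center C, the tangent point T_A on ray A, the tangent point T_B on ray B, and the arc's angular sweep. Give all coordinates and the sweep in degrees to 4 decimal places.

bisector direction at 220.5053° = (-0.760346,-0.649518)
center distance |VC| = r/sin(θ/2) = 7.539342/sin(26.1059°) = 17.133667
C = V + |VC|·bis = (-14.8390,-16.5486)
T_A = V + ((C−V)·d_A)·d_A = V + 15.3857·d_A = (-16.7138,-9.2461)
T_B = V + ((C−V)·d_B)·d_B = V + 15.3857·d_B = (-7.9191,-19.5415)
sweep = 180° − θ = 127.7883°

center=(-14.8390,-16.5486) T_A=(-16.7138,-9.2461) T_B=(-7.9191,-19.5415) sweep=127.7883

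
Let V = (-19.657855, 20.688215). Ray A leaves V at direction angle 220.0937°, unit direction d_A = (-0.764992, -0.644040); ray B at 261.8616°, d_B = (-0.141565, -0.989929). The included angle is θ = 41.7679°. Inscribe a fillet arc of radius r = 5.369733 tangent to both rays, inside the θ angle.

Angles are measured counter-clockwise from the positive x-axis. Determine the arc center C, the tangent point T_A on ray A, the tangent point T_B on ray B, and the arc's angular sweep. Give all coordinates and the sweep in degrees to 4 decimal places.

bisector direction at 240.9777° = (-0.485151,-0.874431)
center distance |VC| = r/sin(θ/2) = 5.369733/sin(20.8839°) = 15.063366
C = V + |VC|·bis = (-26.9659,7.5163)
T_A = V + ((C−V)·d_A)·d_A = V + 14.0738·d_A = (-30.4242,11.6242)
T_B = V + ((C−V)·d_B)·d_B = V + 14.0738·d_B = (-21.6502,6.7562)
sweep = 180° − θ = 138.2321°

center=(-26.9659,7.5163) T_A=(-30.4242,11.6242) T_B=(-21.6502,6.7562) sweep=138.2321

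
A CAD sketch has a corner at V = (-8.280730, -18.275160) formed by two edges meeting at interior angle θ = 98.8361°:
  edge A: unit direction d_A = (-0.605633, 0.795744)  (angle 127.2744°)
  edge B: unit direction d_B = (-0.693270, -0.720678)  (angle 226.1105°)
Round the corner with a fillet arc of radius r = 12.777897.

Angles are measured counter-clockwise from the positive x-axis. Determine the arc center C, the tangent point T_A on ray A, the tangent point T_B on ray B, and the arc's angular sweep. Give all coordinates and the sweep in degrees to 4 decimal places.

bisector direction at 176.6925° = (-0.998334,0.057696)
center distance |VC| = r/sin(θ/2) = 12.777897/sin(49.4181°) = 16.824616
C = V + |VC|·bis = (-25.0773,-17.3045)
T_A = V + ((C−V)·d_A)·d_A = V + 10.9450·d_A = (-14.9094,-9.5657)
T_B = V + ((C−V)·d_B)·d_B = V + 10.9450·d_B = (-15.8686,-26.1630)
sweep = 180° − θ = 81.1639°

center=(-25.0773,-17.3045) T_A=(-14.9094,-9.5657) T_B=(-15.8686,-26.1630) sweep=81.1639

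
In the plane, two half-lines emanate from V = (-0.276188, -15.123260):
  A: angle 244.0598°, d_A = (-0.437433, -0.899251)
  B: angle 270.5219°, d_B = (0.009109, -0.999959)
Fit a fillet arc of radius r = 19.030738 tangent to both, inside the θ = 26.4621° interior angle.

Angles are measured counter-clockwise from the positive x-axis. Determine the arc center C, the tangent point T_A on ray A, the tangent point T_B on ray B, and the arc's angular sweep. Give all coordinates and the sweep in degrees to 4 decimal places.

bisector direction at 257.2909° = (-0.220002,-0.975499)
center distance |VC| = r/sin(θ/2) = 19.030738/sin(13.2310°) = 83.147796
C = V + |VC|·bis = (-18.5689,-96.2339)
T_A = V + ((C−V)·d_A)·d_A = V + 80.9406·d_A = (-35.6823,-87.9092)
T_B = V + ((C−V)·d_B)·d_B = V + 80.9406·d_B = (0.4611,-96.0605)
sweep = 180° − θ = 153.5379°

center=(-18.5689,-96.2339) T_A=(-35.6823,-87.9092) T_B=(0.4611,-96.0605) sweep=153.5379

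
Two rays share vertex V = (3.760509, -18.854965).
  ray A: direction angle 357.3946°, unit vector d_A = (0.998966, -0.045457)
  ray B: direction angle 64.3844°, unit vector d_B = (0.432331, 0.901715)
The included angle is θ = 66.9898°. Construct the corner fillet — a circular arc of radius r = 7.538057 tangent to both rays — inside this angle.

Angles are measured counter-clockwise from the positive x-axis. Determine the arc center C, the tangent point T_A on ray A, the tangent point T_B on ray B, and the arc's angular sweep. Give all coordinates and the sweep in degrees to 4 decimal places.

center=(15.4824,-11.8425) T_A=(15.1397,-19.3728) T_B=(8.6852,-8.5836) sweep=113.0102

bisector direction at 30.8895° = (0.858159,0.513384)
center distance |VC| = r/sin(θ/2) = 7.538057/sin(33.4949°) = 13.659296
C = V + |VC|·bis = (15.4824,-11.8425)
T_A = V + ((C−V)·d_A)·d_A = V + 11.3910·d_A = (15.1397,-19.3728)
T_B = V + ((C−V)·d_B)·d_B = V + 11.3910·d_B = (8.6852,-8.5836)
sweep = 180° − θ = 113.0102°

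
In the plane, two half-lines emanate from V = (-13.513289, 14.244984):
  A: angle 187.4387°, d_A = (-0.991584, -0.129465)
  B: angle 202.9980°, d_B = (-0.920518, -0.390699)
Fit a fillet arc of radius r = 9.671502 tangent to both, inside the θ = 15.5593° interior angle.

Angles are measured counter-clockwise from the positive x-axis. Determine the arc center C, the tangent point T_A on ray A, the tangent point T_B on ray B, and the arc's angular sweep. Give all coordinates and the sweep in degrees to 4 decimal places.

center=(-82.4561,-4.5101) T_A=(-83.7082,5.0800) T_B=(-78.6774,-13.4129) sweep=164.4407

bisector direction at 195.2184° = (-0.964932,-0.262498)
center distance |VC| = r/sin(θ/2) = 9.671502/sin(7.7797°) = 71.448282
C = V + |VC|·bis = (-82.4561,-4.5101)
T_A = V + ((C−V)·d_A)·d_A = V + 70.7907·d_A = (-83.7082,5.0800)
T_B = V + ((C−V)·d_B)·d_B = V + 70.7907·d_B = (-78.6774,-13.4129)
sweep = 180° − θ = 164.4407°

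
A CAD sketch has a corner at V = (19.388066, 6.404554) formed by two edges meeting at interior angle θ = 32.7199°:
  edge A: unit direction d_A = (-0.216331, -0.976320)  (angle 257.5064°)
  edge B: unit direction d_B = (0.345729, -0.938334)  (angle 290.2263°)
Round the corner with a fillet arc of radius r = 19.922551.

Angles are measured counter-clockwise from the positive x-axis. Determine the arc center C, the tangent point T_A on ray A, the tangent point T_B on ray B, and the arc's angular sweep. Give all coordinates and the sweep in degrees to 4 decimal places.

bisector direction at 273.8663° = (0.067429,-0.997724)
center distance |VC| = r/sin(θ/2) = 19.922551/sin(16.3600°) = 70.729907
C = V + |VC|·bis = (24.1573,-64.1644)
T_A = V + ((C−V)·d_A)·d_A = V + 67.8661·d_A = (4.7065,-59.8545)
T_B = V + ((C−V)·d_B)·d_B = V + 67.8661·d_B = (42.8514,-57.2766)
sweep = 180° − θ = 147.2801°

center=(24.1573,-64.1644) T_A=(4.7065,-59.8545) T_B=(42.8514,-57.2766) sweep=147.2801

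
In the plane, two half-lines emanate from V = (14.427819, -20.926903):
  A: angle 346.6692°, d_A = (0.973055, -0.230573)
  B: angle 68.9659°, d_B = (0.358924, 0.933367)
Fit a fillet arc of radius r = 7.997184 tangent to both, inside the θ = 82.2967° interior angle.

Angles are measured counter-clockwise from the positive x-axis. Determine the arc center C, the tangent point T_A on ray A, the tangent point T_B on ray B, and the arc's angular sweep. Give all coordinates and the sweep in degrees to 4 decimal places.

bisector direction at 27.8176° = (0.884438,0.466658)
center distance |VC| = r/sin(θ/2) = 7.997184/sin(41.1484°) = 12.153573
C = V + |VC|·bis = (25.1769,-15.2553)
T_A = V + ((C−V)·d_A)·d_A = V + 9.1517·d_A = (23.3330,-23.0370)
T_B = V + ((C−V)·d_B)·d_B = V + 9.1517·d_B = (17.7126,-12.3850)
sweep = 180° − θ = 97.7033°

center=(25.1769,-15.2553) T_A=(23.3330,-23.0370) T_B=(17.7126,-12.3850) sweep=97.7033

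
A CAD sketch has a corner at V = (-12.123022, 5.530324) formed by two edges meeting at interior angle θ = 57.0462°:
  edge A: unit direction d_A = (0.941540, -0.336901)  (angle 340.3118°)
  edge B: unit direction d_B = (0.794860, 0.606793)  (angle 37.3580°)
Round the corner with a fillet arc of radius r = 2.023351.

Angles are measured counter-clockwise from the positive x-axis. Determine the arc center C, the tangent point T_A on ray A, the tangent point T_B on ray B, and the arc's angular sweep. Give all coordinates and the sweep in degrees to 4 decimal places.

center=(-7.9360,6.1811) T_A=(-8.6177,4.2761) T_B=(-9.1638,7.7894) sweep=122.9538

bisector direction at 8.8349° = (0.988135,0.153588)
center distance |VC| = r/sin(θ/2) = 2.023351/sin(28.5231°) = 4.237269
C = V + |VC|·bis = (-7.9360,6.1811)
T_A = V + ((C−V)·d_A)·d_A = V + 3.7230·d_A = (-8.6177,4.2761)
T_B = V + ((C−V)·d_B)·d_B = V + 3.7230·d_B = (-9.1638,7.7894)
sweep = 180° − θ = 122.9538°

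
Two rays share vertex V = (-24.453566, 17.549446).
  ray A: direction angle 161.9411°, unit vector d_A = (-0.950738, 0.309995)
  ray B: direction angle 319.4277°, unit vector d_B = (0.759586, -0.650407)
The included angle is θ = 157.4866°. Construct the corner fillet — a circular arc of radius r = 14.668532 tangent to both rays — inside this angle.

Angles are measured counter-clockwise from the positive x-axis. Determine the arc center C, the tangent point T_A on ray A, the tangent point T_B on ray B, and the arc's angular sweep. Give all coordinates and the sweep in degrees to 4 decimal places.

bisector direction at 240.6844° = (-0.489620,-0.871936)
center distance |VC| = r/sin(θ/2) = 14.668532/sin(78.7433°) = 14.956254
C = V + |VC|·bis = (-31.7764,4.5086)
T_A = V + ((C−V)·d_A)·d_A = V + 2.9195·d_A = (-27.2293,18.4545)
T_B = V + ((C−V)·d_B)·d_B = V + 2.9195·d_B = (-22.2359,15.6506)
sweep = 180° − θ = 22.5134°

center=(-31.7764,4.5086) T_A=(-27.2293,18.4545) T_B=(-22.2359,15.6506) sweep=22.5134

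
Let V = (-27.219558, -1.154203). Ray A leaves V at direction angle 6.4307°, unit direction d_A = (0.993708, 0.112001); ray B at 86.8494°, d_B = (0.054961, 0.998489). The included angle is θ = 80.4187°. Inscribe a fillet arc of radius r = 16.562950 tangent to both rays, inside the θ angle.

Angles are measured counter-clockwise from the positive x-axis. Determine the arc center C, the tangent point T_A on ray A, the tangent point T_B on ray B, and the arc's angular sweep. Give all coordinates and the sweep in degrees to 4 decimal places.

bisector direction at 46.6401° = (0.686579,0.727055)
center distance |VC| = r/sin(θ/2) = 16.562950/sin(40.2094°) = 25.655830
C = V + |VC|·bis = (-9.6048,17.4990)
T_A = V + ((C−V)·d_A)·d_A = V + 19.5931·d_A = (-7.7497,1.0403)
T_B = V + ((C−V)·d_B)·d_B = V + 19.5931·d_B = (-26.1427,18.4093)
sweep = 180° − θ = 99.5813°

center=(-9.6048,17.4990) T_A=(-7.7497,1.0403) T_B=(-26.1427,18.4093) sweep=99.5813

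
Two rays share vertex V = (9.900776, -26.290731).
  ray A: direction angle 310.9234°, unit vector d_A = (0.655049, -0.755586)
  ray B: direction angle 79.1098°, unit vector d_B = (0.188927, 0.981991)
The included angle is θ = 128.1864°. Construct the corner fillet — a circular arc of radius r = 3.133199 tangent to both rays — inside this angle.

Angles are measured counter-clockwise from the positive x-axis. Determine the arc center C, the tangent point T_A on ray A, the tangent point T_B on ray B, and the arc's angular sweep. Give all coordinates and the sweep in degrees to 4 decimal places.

bisector direction at 15.0166° = (0.965851,0.259099)
center distance |VC| = r/sin(θ/2) = 3.133199/sin(64.0932°) = 3.483244
C = V + |VC|·bis = (13.2651,-25.3882)
T_A = V + ((C−V)·d_A)·d_A = V + 1.5219·d_A = (10.8977,-27.4406)
T_B = V + ((C−V)·d_B)·d_B = V + 1.5219·d_B = (10.1883,-24.7963)
sweep = 180° − θ = 51.8136°

center=(13.2651,-25.3882) T_A=(10.8977,-27.4406) T_B=(10.1883,-24.7963) sweep=51.8136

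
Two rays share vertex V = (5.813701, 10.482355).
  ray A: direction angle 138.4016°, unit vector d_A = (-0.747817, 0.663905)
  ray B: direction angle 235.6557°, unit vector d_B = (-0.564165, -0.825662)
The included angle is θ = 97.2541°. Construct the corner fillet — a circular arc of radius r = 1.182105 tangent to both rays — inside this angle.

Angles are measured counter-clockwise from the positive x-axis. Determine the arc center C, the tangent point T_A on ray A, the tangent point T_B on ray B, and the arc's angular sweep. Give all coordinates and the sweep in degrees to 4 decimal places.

bisector direction at 187.0286° = (-0.992485,-0.122366)
center distance |VC| = r/sin(θ/2) = 1.182105/sin(48.6270°) = 1.575251
C = V + |VC|·bis = (4.2503,10.2896)
T_A = V + ((C−V)·d_A)·d_A = V + 1.0412·d_A = (5.0351,11.1736)
T_B = V + ((C−V)·d_B)·d_B = V + 1.0412·d_B = (5.2263,9.6227)
sweep = 180° − θ = 82.7459°

center=(4.2503,10.2896) T_A=(5.0351,11.1736) T_B=(5.2263,9.6227) sweep=82.7459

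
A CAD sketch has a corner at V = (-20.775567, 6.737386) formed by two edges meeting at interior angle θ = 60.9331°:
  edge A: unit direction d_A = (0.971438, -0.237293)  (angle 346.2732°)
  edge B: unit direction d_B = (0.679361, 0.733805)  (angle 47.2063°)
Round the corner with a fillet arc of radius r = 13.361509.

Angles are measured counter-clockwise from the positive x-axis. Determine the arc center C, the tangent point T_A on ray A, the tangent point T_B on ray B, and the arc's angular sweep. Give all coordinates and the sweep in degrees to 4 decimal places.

bisector direction at 16.7397° = (0.957623,0.288025)
center distance |VC| = r/sin(θ/2) = 13.361509/sin(30.4666°) = 26.352229
C = V + |VC|·bis = (4.4599,14.3275)
T_A = V + ((C−V)·d_A)·d_A = V + 22.7137·d_A = (1.2893,1.3476)
T_B = V + ((C−V)·d_B)·d_B = V + 22.7137·d_B = (-5.3448,23.4048)
sweep = 180° − θ = 119.0669°

center=(4.4599,14.3275) T_A=(1.2893,1.3476) T_B=(-5.3448,23.4048) sweep=119.0669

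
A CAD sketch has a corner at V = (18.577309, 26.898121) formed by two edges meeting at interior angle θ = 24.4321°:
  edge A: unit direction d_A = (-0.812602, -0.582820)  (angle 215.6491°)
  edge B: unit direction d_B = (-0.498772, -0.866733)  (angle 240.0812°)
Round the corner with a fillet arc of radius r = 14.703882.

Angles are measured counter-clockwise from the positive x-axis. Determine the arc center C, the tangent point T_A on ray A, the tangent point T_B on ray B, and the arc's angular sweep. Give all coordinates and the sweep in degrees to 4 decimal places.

bisector direction at 227.8651° = (-0.670878,-0.741568)
center distance |VC| = r/sin(θ/2) = 14.703882/sin(12.2160°) = 69.489509
C = V + |VC|·bis = (-28.0417,-24.6331)
T_A = V + ((C−V)·d_A)·d_A = V + 67.9160·d_A = (-36.6114,-12.6847)
T_B = V + ((C−V)·d_B)·d_B = V + 67.9160·d_B = (-15.2973,-31.9670)
sweep = 180° − θ = 155.5679°

center=(-28.0417,-24.6331) T_A=(-36.6114,-12.6847) T_B=(-15.2973,-31.9670) sweep=155.5679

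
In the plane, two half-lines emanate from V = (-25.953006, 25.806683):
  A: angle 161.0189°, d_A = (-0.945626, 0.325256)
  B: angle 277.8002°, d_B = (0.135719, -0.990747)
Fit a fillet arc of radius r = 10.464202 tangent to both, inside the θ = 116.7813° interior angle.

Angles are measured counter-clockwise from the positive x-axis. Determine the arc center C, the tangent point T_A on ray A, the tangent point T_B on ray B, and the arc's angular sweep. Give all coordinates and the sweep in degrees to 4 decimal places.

bisector direction at 219.4096° = (-0.772628,-0.634859)
center distance |VC| = r/sin(θ/2) = 10.464202/sin(58.3907°) = 12.287099
C = V + |VC|·bis = (-35.4464,18.0061)
T_A = V + ((C−V)·d_A)·d_A = V + 6.4400·d_A = (-32.0428,27.9013)
T_B = V + ((C−V)·d_B)·d_B = V + 6.4400·d_B = (-25.0790,19.4263)
sweep = 180° − θ = 63.2187°

center=(-35.4464,18.0061) T_A=(-32.0428,27.9013) T_B=(-25.0790,19.4263) sweep=63.2187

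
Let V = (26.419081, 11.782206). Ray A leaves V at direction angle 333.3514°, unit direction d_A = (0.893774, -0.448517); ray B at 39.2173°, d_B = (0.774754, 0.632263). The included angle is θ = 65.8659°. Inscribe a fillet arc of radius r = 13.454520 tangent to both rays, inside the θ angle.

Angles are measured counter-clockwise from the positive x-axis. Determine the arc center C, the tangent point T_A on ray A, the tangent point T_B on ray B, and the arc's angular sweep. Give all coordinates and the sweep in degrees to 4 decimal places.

center=(51.0185,14.4912) T_A=(44.9839,2.4659) T_B=(42.5117,24.9151) sweep=114.1341

bisector direction at 6.2844° = (0.993991,0.109463)
center distance |VC| = r/sin(θ/2) = 13.454520/sin(32.9329°) = 24.748168
C = V + |VC|·bis = (51.0185,14.4912)
T_A = V + ((C−V)·d_A)·d_A = V + 20.7713·d_A = (44.9839,2.4659)
T_B = V + ((C−V)·d_B)·d_B = V + 20.7713·d_B = (42.5117,24.9151)
sweep = 180° − θ = 114.1341°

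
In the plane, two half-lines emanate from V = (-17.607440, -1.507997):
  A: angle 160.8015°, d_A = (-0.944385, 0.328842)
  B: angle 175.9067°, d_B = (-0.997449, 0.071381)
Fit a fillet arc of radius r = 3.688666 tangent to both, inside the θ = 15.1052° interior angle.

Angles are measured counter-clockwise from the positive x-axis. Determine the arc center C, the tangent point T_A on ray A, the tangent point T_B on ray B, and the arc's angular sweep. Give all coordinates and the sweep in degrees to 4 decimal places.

center=(-45.0940,4.1571) T_A=(-43.8810,7.6407) T_B=(-45.3573,0.4779) sweep=164.8948

bisector direction at 168.3541° = (-0.979414,0.201863)
center distance |VC| = r/sin(θ/2) = 3.688666/sin(7.5526°) = 28.064281
C = V + |VC|·bis = (-45.0940,4.1571)
T_A = V + ((C−V)·d_A)·d_A = V + 27.8208·d_A = (-43.8810,7.6407)
T_B = V + ((C−V)·d_B)·d_B = V + 27.8208·d_B = (-45.3573,0.4779)
sweep = 180° − θ = 164.8948°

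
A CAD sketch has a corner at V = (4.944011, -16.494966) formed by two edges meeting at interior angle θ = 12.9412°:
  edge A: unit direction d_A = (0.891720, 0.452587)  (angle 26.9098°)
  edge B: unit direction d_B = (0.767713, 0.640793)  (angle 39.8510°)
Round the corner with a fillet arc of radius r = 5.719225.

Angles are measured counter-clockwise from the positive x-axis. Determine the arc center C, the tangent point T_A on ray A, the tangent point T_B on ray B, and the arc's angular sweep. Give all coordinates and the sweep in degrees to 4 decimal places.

bisector direction at 33.3804° = (0.835036,0.550195)
center distance |VC| = r/sin(θ/2) = 5.719225/sin(6.4706°) = 50.750323
C = V + |VC|·bis = (47.3224,11.4276)
T_A = V + ((C−V)·d_A)·d_A = V + 50.4270·d_A = (49.9108,6.3277)
T_B = V + ((C−V)·d_B)·d_B = V + 50.4270·d_B = (43.6575,15.8183)
sweep = 180° − θ = 167.0588°

center=(47.3224,11.4276) T_A=(49.9108,6.3277) T_B=(43.6575,15.8183) sweep=167.0588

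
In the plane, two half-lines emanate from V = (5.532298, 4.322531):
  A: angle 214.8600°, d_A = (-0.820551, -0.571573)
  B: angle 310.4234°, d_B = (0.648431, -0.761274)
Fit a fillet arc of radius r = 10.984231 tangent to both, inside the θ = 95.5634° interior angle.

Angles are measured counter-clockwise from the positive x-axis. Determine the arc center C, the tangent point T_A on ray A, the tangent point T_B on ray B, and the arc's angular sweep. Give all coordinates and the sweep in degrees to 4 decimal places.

center=(3.6327,-10.3871) T_A=(-2.6455,-1.3739) T_B=(11.9947,-3.2645) sweep=84.4366

bisector direction at 262.6417° = (-0.128074,-0.991765)
center distance |VC| = r/sin(θ/2) = 10.984231/sin(47.7817°) = 14.831730
C = V + |VC|·bis = (3.6327,-10.3871)
T_A = V + ((C−V)·d_A)·d_A = V + 9.9663·d_A = (-2.6455,-1.3739)
T_B = V + ((C−V)·d_B)·d_B = V + 9.9663·d_B = (11.9947,-3.2645)
sweep = 180° − θ = 84.4366°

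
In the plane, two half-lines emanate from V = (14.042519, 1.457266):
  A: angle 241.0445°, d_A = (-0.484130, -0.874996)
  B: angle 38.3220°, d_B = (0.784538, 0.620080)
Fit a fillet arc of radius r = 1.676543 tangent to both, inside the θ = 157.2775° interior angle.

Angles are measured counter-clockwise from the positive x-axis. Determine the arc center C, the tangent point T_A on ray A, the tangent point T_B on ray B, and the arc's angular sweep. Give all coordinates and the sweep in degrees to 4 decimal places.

bisector direction at 319.6832° = (0.762479,-0.647013)
center distance |VC| = r/sin(θ/2) = 1.676543/sin(78.6388°) = 1.710052
C = V + |VC|·bis = (15.3464,0.3508)
T_A = V + ((C−V)·d_A)·d_A = V + 0.3369·d_A = (13.8794,1.1625)
T_B = V + ((C−V)·d_B)·d_B = V + 0.3369·d_B = (14.3068,1.6662)
sweep = 180° − θ = 22.7225°

center=(15.3464,0.3508) T_A=(13.8794,1.1625) T_B=(14.3068,1.6662) sweep=22.7225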